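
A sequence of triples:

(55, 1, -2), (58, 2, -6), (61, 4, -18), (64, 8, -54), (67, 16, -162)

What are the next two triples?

(70, 32, -486), (73, 64, -1458)

First component: +3 each step; 55, 58, 61, 64, 67 → 70 → 73.
Second component: 1, 2, 4, 8, 16 → 32 → 64 (×2 each step).
Third component: -2, -6, -18, -54, -162 → -486 → -1458 (×3 each step).
Putting the parts together: (70, 32, -486) and then (73, 64, -1458).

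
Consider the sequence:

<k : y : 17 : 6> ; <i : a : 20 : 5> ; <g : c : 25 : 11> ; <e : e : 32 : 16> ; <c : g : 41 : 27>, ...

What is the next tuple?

First letter — letters move back 2 places in the alphabet: k, i, g, e, c → a.
For the second letter, letters move forward 2 places in the alphabet, wrapping Z→A: y, a, c, e, g → i.
Third part: differences are 3, 5, 7, … (increasing by 2 each time); 17, 20, 25, 32, 41 → 52.
Fourth part goes 6, 5, 11, 16, 27 → 43 (each term is the sum of the two before it).
Putting it together: <a : i : 52 : 43>.

<a : i : 52 : 43>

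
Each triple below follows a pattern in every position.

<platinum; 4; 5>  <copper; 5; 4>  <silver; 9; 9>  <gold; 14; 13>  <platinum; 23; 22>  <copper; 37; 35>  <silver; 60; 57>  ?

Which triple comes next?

<gold; 97; 92>

Metal — repeats platinum → copper → silver → gold: platinum, copper, silver, gold, platinum, copper, silver → gold.
For the second entry, each term is the sum of the two before it: 4, 5, 9, 14, 23, 37, 60 → 97.
For the third entry, each term is the sum of the two before it: 5, 4, 9, 13, 22, 35, 57 → 92.
So the next triple is <gold; 97; 92>.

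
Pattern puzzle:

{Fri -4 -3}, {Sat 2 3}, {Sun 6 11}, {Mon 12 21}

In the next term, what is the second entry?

Second entry: alternating steps +6, +4, +6, +4, …, so -4, 2, 6, 12 → 16.

16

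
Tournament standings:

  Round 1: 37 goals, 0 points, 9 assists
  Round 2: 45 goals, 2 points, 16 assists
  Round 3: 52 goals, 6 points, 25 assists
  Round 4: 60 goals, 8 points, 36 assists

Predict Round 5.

67 goals, 12 points, 49 assists

Goals: 37, 45, 52, 60 → 67 (alternating steps +8, +7, +8, +7, …).
For the points, alternating steps +2, +4, +2, +4, …: 0, 2, 6, 8 → 12.
Assists: perfect squares: 3², 4², 5², …; 9, 16, 25, 36 → 49.
Putting it together: 67 goals, 12 points, 49 assists.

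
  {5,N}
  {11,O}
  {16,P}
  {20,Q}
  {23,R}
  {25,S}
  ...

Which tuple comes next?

First component: differences are 6, 5, 4, … (decreasing by 1 each time), so 5, 11, 16, 20, 23, 25 → 26.
Letter: letters move forward 1 place in the alphabet, so N, O, P, Q, R, S → T.
So the next tuple is {26,T}.

{26,T}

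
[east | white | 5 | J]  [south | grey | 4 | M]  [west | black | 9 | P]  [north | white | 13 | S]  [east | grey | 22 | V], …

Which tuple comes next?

[south | black | 35 | Y]

Direction: repeats east → south → west → north; east, south, west, north, east → south.
Shade: repeats white → grey → black, so white, grey, black, white, grey → black.
Third part — each term is the sum of the two before it: 5, 4, 9, 13, 22 → 35.
Letter goes J, M, P, S, V → Y (letters move forward 3 places in the alphabet).
Combining the parts gives [south | black | 35 | Y].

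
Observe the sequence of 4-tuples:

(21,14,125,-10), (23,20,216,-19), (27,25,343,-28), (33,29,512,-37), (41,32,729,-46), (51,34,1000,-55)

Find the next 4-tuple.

(63,35,1331,-64)

For the first entry, differences are 2, 4, 6, … (increasing by 2 each time): 21, 23, 27, 33, 41, 51 → 63.
Second entry: differences are 6, 5, 4, … (decreasing by 1 each time); 14, 20, 25, 29, 32, 34 → 35.
Third entry: 125, 216, 343, 512, 729, 1000 → 1331 (perfect cubes: 5³, 6³, 7³, …).
Fourth entry goes -10, -19, -28, -37, -46, -55 → -64 (−9 each step).
Putting it together: (63,35,1331,-64).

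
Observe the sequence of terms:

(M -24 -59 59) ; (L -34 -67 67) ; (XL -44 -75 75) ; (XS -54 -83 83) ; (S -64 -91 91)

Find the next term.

For the size, runs through clothing sizes XS→XL: M, L, XL, XS, S → M.
Second slot: −10 each step; -24, -34, -44, -54, -64 → -74.
Third slot: −8 each step, so -59, -67, -75, -83, -91 → -99.
Fourth slot: 59, 67, 75, 83, 91 → 99 (always the negative of the third slot).
Putting it together: (M -74 -99 99).

(M -74 -99 99)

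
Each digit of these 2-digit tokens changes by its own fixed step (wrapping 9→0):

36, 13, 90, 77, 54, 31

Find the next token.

For the first digit, −2 each step, mod 10: 3, 1, 9, 7, 5, 3 → 1.
Second digit: −3 each step, mod 10, so 6, 3, 0, 7, 4, 1 → 8.
So the next token is 18.

18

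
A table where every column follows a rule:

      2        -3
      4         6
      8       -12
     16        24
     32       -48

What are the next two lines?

64  96; 128  -192

First component goes 2, 4, 8, 16, 32 → 64 → 128 (×2 each step).
Second component goes -3, 6, -12, 24, -48 → 96 → -192 (×(-2) each step).
So the next two lines are 64  96 and 128  -192.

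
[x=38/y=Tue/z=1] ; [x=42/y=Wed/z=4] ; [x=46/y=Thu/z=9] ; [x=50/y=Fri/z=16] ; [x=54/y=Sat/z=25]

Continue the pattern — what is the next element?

[x=58/y=Sun/z=36]

X: +4 each step, so 38, 42, 46, 50, 54 → 58.
Y: Tue, Wed, Thu, Fri, Sat → Sun (runs through the weekdays Mon→Sun).
For the z, perfect squares: 1², 2², 3², …: 1, 4, 9, 16, 25 → 36.
Putting it together: [x=58/y=Sun/z=36].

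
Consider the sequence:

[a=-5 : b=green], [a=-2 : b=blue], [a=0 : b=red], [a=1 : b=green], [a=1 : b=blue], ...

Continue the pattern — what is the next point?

[a=0 : b=red]

A: -5, -2, 0, 1, 1 → 0 (differences are 3, 2, 1, … (decreasing by 1 each time)).
B: repeats green → blue → red; green, blue, red, green, blue → red.
Putting it together: [a=0 : b=red].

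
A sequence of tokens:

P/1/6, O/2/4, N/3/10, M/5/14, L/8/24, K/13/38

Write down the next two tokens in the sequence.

Letter — letters move back 1 place in the alphabet: P, O, N, M, L, K → J → I.
Second component goes 1, 2, 3, 5, 8, 13 → 21 → 34 (each term is the sum of the two before it).
For the third component, each term is the sum of the two before it: 6, 4, 10, 14, 24, 38 → 62 → 100.
So the next two tokens are J/21/62 and I/34/100.

J/21/62, I/34/100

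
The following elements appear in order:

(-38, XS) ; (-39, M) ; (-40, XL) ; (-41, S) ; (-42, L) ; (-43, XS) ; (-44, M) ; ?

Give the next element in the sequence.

For the first value, −1 each step: -38, -39, -40, -41, -42, -43, -44 → -45.
Size: repeats XS → M → XL → S → L, so XS, M, XL, S, L, XS, M → XL.
Combining the parts gives (-45, XL).

(-45, XL)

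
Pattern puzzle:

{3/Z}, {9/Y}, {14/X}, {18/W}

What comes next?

{21/V}

For the first coordinate, differences are 6, 5, 4, … (decreasing by 1 each time): 3, 9, 14, 18 → 21.
Letter — letters move back 1 place in the alphabet: Z, Y, X, W → V.
Putting it together: {21/V}.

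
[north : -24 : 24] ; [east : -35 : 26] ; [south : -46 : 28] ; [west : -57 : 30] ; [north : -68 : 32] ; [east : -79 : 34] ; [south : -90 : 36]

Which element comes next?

[west : -101 : 38]

Direction: north, east, south, west, north, east, south → west (repeats north → east → south → west).
For the second entry, −11 each step: -24, -35, -46, -57, -68, -79, -90 → -101.
Third entry: +2 each step, so 24, 26, 28, 30, 32, 34, 36 → 38.
Combining the parts gives [west : -101 : 38].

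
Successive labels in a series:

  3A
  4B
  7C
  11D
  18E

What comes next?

29F

First component: each term is the sum of the two before it; 3, 4, 7, 11, 18 → 29.
Letter goes A, B, C, D, E → F (letters move forward 1 place in the alphabet).
Combining the parts gives 29F.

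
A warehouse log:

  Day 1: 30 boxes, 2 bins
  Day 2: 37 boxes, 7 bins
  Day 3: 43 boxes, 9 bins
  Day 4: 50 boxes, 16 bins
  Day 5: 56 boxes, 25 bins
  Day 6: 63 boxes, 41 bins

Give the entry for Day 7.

Boxes: alternating steps +7, +6, +7, +6, …; 30, 37, 43, 50, 56, 63 → 69.
Bins — each term is the sum of the two before it: 2, 7, 9, 16, 25, 41 → 66.
Putting it together: 69 boxes, 66 bins.

69 boxes, 66 bins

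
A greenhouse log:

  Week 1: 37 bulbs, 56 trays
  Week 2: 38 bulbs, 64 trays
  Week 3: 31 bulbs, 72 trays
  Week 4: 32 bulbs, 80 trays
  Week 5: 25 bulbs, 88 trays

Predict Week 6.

Bulbs: 37, 38, 31, 32, 25 → 26 (alternating steps +1, −7, +1, −7, …).
Trays — +8 each step: 56, 64, 72, 80, 88 → 96.
Putting it together: 26 bulbs, 96 trays.

26 bulbs, 96 trays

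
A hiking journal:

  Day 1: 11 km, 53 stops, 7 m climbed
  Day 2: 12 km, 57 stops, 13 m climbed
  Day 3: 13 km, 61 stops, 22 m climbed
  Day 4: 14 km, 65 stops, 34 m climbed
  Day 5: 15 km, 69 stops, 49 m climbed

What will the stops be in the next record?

Km: 11, 12, 13, 14, 15 → 16 (+1 each step).
Stops: +4 each step; 53, 57, 61, 65, 69 → 73.
For the m climbed, differences are 6, 9, 12, … (increasing by 3 each time): 7, 13, 22, 34, 49 → 67.

73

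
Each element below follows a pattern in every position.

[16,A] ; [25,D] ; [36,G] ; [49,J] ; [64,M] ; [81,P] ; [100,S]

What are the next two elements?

First part — perfect squares: 4², 5², 6², …: 16, 25, 36, 49, 64, 81, 100 → 121 → 144.
Letter: letters move forward 3 places in the alphabet, so A, D, G, J, M, P, S → V → Y.
Putting the parts together: [121,V] and then [144,Y].

[121,V], [144,Y]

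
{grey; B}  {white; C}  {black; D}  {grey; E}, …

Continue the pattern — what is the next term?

Shade goes grey, white, black, grey → white (repeats grey → white → black).
Letter: letters move forward 1 place in the alphabet, so B, C, D, E → F.
So the next term is {white; F}.

{white; F}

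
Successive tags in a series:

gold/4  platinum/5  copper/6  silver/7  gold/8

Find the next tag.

platinum/9

Metal goes gold, platinum, copper, silver, gold → platinum (repeats gold → platinum → copper → silver).
Second component: 4, 5, 6, 7, 8 → 9 (+1 each step).
So the next tag is platinum/9.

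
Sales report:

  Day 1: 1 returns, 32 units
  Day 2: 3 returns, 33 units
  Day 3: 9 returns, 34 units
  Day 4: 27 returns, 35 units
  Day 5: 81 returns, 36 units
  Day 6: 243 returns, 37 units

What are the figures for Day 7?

For the returns, ×3 each step: 1, 3, 9, 27, 81, 243 → 729.
Units: +1 each step, so 32, 33, 34, 35, 36, 37 → 38.
So the next record is 729 returns, 38 units.

729 returns, 38 units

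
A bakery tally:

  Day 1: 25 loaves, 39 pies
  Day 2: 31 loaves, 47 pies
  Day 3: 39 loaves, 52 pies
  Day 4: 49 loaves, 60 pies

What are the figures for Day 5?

61 loaves, 65 pies

Loaves: differences are 6, 8, 10, … (increasing by 2 each time); 25, 31, 39, 49 → 61.
Pies goes 39, 47, 52, 60 → 65 (alternating steps +8, +5, +8, +5, …).
Putting it together: 61 loaves, 65 pies.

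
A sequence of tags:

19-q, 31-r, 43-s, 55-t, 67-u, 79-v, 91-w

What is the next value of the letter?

x

For the letter, letters move forward 1 place in the alphabet: q, r, s, t, u, v, w → x.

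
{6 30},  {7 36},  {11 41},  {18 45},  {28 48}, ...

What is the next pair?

{41 50}

First slot: differences are 1, 4, 7, … (increasing by 3 each time); 6, 7, 11, 18, 28 → 41.
For the second slot, differences are 6, 5, 4, … (decreasing by 1 each time): 30, 36, 41, 45, 48 → 50.
Combining the parts gives {41 50}.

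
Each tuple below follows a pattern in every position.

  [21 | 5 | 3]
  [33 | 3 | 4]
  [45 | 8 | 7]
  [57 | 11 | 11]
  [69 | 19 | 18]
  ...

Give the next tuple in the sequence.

First entry: +12 each step; 21, 33, 45, 57, 69 → 81.
For the second entry, each term is the sum of the two before it: 5, 3, 8, 11, 19 → 30.
Third entry: each term is the sum of the two before it; 3, 4, 7, 11, 18 → 29.
Combining the parts gives [81 | 30 | 29].

[81 | 30 | 29]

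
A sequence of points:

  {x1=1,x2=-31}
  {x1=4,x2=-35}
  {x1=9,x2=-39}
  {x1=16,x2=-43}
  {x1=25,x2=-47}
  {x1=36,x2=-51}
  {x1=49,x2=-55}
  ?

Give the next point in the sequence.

For the x1, perfect squares: 1², 2², 3², …: 1, 4, 9, 16, 25, 36, 49 → 64.
X2: −4 each step; -31, -35, -39, -43, -47, -51, -55 → -59.
Putting it together: {x1=64,x2=-59}.

{x1=64,x2=-59}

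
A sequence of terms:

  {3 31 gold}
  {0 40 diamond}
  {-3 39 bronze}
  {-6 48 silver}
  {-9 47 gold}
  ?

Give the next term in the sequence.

First entry: 3, 0, -3, -6, -9 → -12 (−3 each step).
Second entry: alternating steps +9, −1, +9, −1, …; 31, 40, 39, 48, 47 → 56.
Rank — repeats gold → diamond → bronze → silver: gold, diamond, bronze, silver, gold → diamond.
Putting it together: {-12 56 diamond}.

{-12 56 diamond}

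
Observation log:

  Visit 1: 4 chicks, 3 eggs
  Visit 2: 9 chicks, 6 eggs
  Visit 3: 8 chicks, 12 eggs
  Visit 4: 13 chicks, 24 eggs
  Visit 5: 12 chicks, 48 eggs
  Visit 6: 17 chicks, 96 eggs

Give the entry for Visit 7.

16 chicks, 192 eggs

Chicks — alternating steps +5, −1, +5, −1, …: 4, 9, 8, 13, 12, 17 → 16.
Eggs: ×2 each step; 3, 6, 12, 24, 48, 96 → 192.
So the next record is 16 chicks, 192 eggs.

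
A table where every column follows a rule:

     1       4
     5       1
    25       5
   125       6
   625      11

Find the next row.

3125  17

First component: ×5 each step, so 1, 5, 25, 125, 625 → 3125.
For the second component, each term is the sum of the two before it: 4, 1, 5, 6, 11 → 17.
Combining the parts gives 3125  17.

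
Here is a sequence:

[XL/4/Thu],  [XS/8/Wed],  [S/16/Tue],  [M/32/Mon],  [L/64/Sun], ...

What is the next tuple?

[XL/128/Sat]

Size goes XL, XS, S, M, L → XL (runs through clothing sizes XS→XL).
Second value: ×2 each step, so 4, 8, 16, 32, 64 → 128.
For the day, runs backward through the weekdays Mon→Sun: Thu, Wed, Tue, Mon, Sun → Sat.
Putting it together: [XL/128/Sat].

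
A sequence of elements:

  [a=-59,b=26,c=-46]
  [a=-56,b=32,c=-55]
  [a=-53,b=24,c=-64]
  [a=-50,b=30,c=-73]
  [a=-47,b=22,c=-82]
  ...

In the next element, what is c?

-91

C — −9 each step: -46, -55, -64, -73, -82 → -91.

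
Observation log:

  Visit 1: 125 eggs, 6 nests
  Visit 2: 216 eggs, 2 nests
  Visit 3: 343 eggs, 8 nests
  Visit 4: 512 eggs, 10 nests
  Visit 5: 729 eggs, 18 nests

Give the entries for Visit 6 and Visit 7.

Eggs: 125, 216, 343, 512, 729 → 1000 → 1331 (perfect cubes: 5³, 6³, 7³, …).
For the nests, each term is the sum of the two before it: 6, 2, 8, 10, 18 → 28 → 46.
Putting the parts together: 1000 eggs, 28 nests and then 1331 eggs, 46 nests.

1000 eggs, 28 nests; 1331 eggs, 46 nests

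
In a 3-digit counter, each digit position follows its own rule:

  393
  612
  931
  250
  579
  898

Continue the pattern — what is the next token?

For the first digit, +3 each step, mod 10: 3, 6, 9, 2, 5, 8 → 1.
For the second digit, +2 each step, mod 10: 9, 1, 3, 5, 7, 9 → 1.
Third digit goes 3, 2, 1, 0, 9, 8 → 7 (−1 each step, mod 10).
Combining the parts gives 117.

117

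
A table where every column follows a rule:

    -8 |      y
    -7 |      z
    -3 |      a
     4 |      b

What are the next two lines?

First component: differences are 1, 4, 7, … (increasing by 3 each time); -8, -7, -3, 4 → 14 → 27.
For the letter, letters move forward 1 place in the alphabet, wrapping Z→A: y, z, a, b → c → d.
So the next two lines are 14  c and 27  d.

14  c; 27  d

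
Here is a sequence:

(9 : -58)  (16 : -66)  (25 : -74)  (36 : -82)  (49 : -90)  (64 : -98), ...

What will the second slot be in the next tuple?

-106

Second slot: −8 each step; -58, -66, -74, -82, -90, -98 → -106.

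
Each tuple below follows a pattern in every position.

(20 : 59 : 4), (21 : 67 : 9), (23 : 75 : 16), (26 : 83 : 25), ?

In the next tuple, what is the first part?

First part — differences are 1, 2, 3, … (increasing by 1 each time): 20, 21, 23, 26 → 30.

30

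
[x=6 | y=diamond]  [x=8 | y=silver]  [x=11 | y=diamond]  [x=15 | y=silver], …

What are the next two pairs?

X goes 6, 8, 11, 15 → 20 → 26 (differences are 2, 3, 4, … (increasing by 1 each time)).
Y — alternates diamond ↔ silver: diamond, silver, diamond, silver → diamond → silver.
So the next two pairs are [x=20 | y=diamond] and [x=26 | y=silver].

[x=20 | y=diamond], [x=26 | y=silver]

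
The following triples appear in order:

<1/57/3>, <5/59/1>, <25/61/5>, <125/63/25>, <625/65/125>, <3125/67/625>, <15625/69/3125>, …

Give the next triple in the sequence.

<78125/71/15625>

First component: ×5 each step, so 1, 5, 25, 125, 625, 3125, 15625 → 78125.
For the second component, +2 each step: 57, 59, 61, 63, 65, 67, 69 → 71.
Third component — always the previous value of the first component: 3, 1, 5, 25, 125, 625, 3125 → 15625.
Combining the parts gives <78125/71/15625>.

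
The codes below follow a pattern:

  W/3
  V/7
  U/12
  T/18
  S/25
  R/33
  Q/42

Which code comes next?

Letter: letters move back 1 place in the alphabet; W, V, U, T, S, R, Q → P.
Second component goes 3, 7, 12, 18, 25, 33, 42 → 52 (differences are 4, 5, 6, … (increasing by 1 each time)).
Combining the parts gives P/52.

P/52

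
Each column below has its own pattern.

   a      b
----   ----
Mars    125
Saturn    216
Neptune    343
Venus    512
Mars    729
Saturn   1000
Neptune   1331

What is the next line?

Venus  1728

Column a goes Mars, Saturn, Neptune, Venus, Mars, Saturn, Neptune → Venus (repeats Mars → Saturn → Neptune → Venus).
Column b: perfect cubes: 5³, 6³, 7³, …, so 125, 216, 343, 512, 729, 1000, 1331 → 1728.
Combining the parts gives Venus  1728.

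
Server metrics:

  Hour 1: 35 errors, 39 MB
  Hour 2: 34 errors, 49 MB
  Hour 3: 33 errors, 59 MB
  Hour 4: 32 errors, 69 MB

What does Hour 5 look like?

Errors: 35, 34, 33, 32 → 31 (−1 each step).
MB: 39, 49, 59, 69 → 79 (+10 each step).
Combining the parts gives 31 errors, 79 MB.

31 errors, 79 MB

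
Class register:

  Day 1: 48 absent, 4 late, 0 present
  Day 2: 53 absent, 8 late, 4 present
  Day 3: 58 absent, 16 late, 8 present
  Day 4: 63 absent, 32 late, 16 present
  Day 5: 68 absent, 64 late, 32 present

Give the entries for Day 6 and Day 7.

73 absent, 128 late, 64 present; 78 absent, 256 late, 128 present

Absent: +5 each step, so 48, 53, 58, 63, 68 → 73 → 78.
Late: 4, 8, 16, 32, 64 → 128 → 256 (×2 each step).
Present: 0, 4, 8, 16, 32 → 64 → 128 (always the previous value of the late).
So the next two records are 73 absent, 128 late, 64 present and 78 absent, 256 late, 128 present.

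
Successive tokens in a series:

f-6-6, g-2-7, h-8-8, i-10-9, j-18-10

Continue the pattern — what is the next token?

Letter — letters move forward 1 place in the alphabet: f, g, h, i, j → k.
For the second component, each term is the sum of the two before it: 6, 2, 8, 10, 18 → 28.
Third component: 6, 7, 8, 9, 10 → 11 (+1 each step).
So the next token is k-28-11.

k-28-11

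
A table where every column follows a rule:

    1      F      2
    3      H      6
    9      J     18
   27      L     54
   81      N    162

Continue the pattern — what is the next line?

First component: ×3 each step, so 1, 3, 9, 27, 81 → 243.
Letter goes F, H, J, L, N → P (letters move forward 2 places in the alphabet).
For the third component, ×3 each step: 2, 6, 18, 54, 162 → 486.
Combining the parts gives 243  P  486.

243  P  486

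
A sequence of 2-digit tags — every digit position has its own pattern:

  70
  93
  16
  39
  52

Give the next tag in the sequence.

First digit goes 7, 9, 1, 3, 5 → 7 (+2 each step, mod 10).
Second digit goes 0, 3, 6, 9, 2 → 5 (+3 each step, mod 10).
Putting it together: 75.

75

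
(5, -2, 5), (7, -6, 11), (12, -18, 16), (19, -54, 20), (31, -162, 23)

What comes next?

(50, -486, 25)

First value — each term is the sum of the two before it: 5, 7, 12, 19, 31 → 50.
Second value: -2, -6, -18, -54, -162 → -486 (×3 each step).
Third value: 5, 11, 16, 20, 23 → 25 (differences are 6, 5, 4, … (decreasing by 1 each time)).
Combining the parts gives (50, -486, 25).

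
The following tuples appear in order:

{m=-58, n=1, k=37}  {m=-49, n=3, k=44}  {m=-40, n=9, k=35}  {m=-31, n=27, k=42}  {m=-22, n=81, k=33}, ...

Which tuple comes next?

{m=-13, n=243, k=40}

M goes -58, -49, -40, -31, -22 → -13 (+9 each step).
For the n, ×3 each step: 1, 3, 9, 27, 81 → 243.
K: alternating steps +7, −9, +7, −9, …, so 37, 44, 35, 42, 33 → 40.
Putting it together: {m=-13, n=243, k=40}.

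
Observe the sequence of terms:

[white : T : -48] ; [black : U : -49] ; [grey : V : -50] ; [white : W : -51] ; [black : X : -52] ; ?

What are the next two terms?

[grey : Y : -53], [white : Z : -54]

Shade — repeats white → black → grey: white, black, grey, white, black → grey → white.
For the letter, letters move forward 1 place in the alphabet: T, U, V, W, X → Y → Z.
Third slot: −1 each step; -48, -49, -50, -51, -52 → -53 → -54.
So the next two terms are [grey : Y : -53] and [white : Z : -54].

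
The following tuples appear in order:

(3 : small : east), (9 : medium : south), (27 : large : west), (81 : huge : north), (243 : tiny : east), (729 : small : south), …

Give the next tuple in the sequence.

(2187 : medium : west)

First coordinate — ×3 each step: 3, 9, 27, 81, 243, 729 → 2187.
Size: small, medium, large, huge, tiny, small → medium (repeats small → medium → large → huge → tiny).
Direction — repeats east → south → west → north: east, south, west, north, east, south → west.
Putting it together: (2187 : medium : west).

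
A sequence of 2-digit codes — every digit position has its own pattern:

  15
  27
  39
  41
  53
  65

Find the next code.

For the first digit, +1 each step, mod 10: 1, 2, 3, 4, 5, 6 → 7.
Second digit: +2 each step, mod 10, so 5, 7, 9, 1, 3, 5 → 7.
Combining the parts gives 77.

77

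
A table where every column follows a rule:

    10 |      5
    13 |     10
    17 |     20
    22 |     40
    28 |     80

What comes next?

First component: 10, 13, 17, 22, 28 → 35 (differences are 3, 4, 5, … (increasing by 1 each time)).
Second component: ×2 each step, so 5, 10, 20, 40, 80 → 160.
Putting it together: 35  160.

35  160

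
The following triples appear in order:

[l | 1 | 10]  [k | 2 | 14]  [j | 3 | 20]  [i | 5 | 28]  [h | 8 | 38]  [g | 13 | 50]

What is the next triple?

Letter: l, k, j, i, h, g → f (letters move back 1 place in the alphabet).
For the second value, each term is the sum of the two before it: 1, 2, 3, 5, 8, 13 → 21.
Third value: differences are 4, 6, 8, … (increasing by 2 each time); 10, 14, 20, 28, 38, 50 → 64.
Combining the parts gives [f | 21 | 64].

[f | 21 | 64]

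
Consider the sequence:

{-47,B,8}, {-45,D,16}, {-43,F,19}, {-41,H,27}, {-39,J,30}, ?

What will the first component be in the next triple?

First component — +2 each step: -47, -45, -43, -41, -39 → -37.
Letter: B, D, F, H, J → L (letters move forward 2 places in the alphabet).
Third component goes 8, 16, 19, 27, 30 → 38 (alternating steps +8, +3, +8, +3, …).

-37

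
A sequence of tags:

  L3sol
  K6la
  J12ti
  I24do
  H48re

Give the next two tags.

G96mi, F192fa

Letter goes L, K, J, I, H → G → F (letters move back 1 place in the alphabet).
Second component: ×2 each step; 3, 6, 12, 24, 48 → 96 → 192.
Note: sol, la, ti, do, re → mi → fa (runs through the solfège scale do→ti).
Putting the parts together: G96mi and then F192fa.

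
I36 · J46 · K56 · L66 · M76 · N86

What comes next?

Letter: letters move forward 1 place in the alphabet; I, J, K, L, M, N → O.
Second component: +10 each step, so 36, 46, 56, 66, 76, 86 → 96.
Combining the parts gives O96.

O96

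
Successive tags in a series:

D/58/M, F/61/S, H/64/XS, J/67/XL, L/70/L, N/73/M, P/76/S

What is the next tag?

R/79/XS

Letter: letters move forward 2 places in the alphabet, so D, F, H, J, L, N, P → R.
For the second component, +3 each step: 58, 61, 64, 67, 70, 73, 76 → 79.
Size — repeats M → S → XS → XL → L: M, S, XS, XL, L, M, S → XS.
Putting it together: R/79/XS.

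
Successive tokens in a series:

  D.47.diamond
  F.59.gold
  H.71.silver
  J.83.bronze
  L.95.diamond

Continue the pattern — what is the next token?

Letter goes D, F, H, J, L → N (letters move forward 2 places in the alphabet).
Second component: 47, 59, 71, 83, 95 → 107 (+12 each step).
Rank — repeats diamond → gold → silver → bronze: diamond, gold, silver, bronze, diamond → gold.
Putting it together: N.107.gold.

N.107.gold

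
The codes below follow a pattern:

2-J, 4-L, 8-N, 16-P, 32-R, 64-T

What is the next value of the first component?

First component: ×2 each step; 2, 4, 8, 16, 32, 64 → 128.

128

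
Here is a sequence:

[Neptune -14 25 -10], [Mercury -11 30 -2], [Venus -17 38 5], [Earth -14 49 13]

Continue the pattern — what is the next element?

Planet: runs through the planets Mercury→Neptune, so Neptune, Mercury, Venus, Earth → Mars.
For the second coordinate, alternating steps +3, −6, +3, −6, …: -14, -11, -17, -14 → -20.
Third coordinate — differences are 5, 8, 11, … (increasing by 3 each time): 25, 30, 38, 49 → 63.
Fourth coordinate — alternating steps +8, +7, +8, +7, …: -10, -2, 5, 13 → 20.
Putting it together: [Mars -20 63 20].

[Mars -20 63 20]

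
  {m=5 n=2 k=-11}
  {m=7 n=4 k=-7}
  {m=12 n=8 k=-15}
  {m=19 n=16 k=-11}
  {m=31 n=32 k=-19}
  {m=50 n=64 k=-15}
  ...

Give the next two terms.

M: 5, 7, 12, 19, 31, 50 → 81 → 131 (each term is the sum of the two before it).
N: ×2 each step; 2, 4, 8, 16, 32, 64 → 128 → 256.
K: alternating steps +4, −8, +4, −8, …; -11, -7, -15, -11, -19, -15 → -23 → -19.
Putting the parts together: {m=81 n=128 k=-23} and then {m=131 n=256 k=-19}.

{m=81 n=128 k=-23}, {m=131 n=256 k=-19}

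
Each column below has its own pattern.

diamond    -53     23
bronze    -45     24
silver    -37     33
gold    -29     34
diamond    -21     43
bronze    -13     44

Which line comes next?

Rank: diamond, bronze, silver, gold, diamond, bronze → silver (repeats diamond → bronze → silver → gold).
Second component goes -53, -45, -37, -29, -21, -13 → -5 (+8 each step).
Third component: alternating steps +1, +9, +1, +9, …; 23, 24, 33, 34, 43, 44 → 53.
Putting it together: silver  -5  53.

silver  -5  53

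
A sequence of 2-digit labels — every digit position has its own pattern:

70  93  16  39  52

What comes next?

First digit: +2 each step, mod 10, so 7, 9, 1, 3, 5 → 7.
Second digit: +3 each step, mod 10, so 0, 3, 6, 9, 2 → 5.
Combining the parts gives 75.

75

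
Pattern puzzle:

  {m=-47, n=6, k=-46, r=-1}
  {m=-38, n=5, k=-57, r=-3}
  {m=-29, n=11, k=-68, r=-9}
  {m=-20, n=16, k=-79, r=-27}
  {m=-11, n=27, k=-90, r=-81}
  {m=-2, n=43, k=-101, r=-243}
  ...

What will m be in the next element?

7

M: +9 each step, so -47, -38, -29, -20, -11, -2 → 7.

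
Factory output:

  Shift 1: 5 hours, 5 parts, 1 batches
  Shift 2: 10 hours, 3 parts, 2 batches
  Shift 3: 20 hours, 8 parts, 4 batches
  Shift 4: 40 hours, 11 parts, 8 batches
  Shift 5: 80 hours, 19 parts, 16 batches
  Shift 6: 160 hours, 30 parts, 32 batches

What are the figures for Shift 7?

Hours: 5, 10, 20, 40, 80, 160 → 320 (×2 each step).
For the parts, each term is the sum of the two before it: 5, 3, 8, 11, 19, 30 → 49.
Batches goes 1, 2, 4, 8, 16, 32 → 64 (×2 each step).
Putting it together: 320 hours, 49 parts, 64 batches.

320 hours, 49 parts, 64 batches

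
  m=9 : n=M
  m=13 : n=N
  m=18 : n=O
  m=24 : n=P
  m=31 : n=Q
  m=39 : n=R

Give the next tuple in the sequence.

For the m, differences are 4, 5, 6, … (increasing by 1 each time): 9, 13, 18, 24, 31, 39 → 48.
N: M, N, O, P, Q, R → S (letters move forward 1 place in the alphabet).
Putting it together: m=48 : n=S.

m=48 : n=S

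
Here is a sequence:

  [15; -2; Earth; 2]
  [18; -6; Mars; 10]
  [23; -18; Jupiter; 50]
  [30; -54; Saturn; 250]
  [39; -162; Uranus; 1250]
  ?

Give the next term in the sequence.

For the first slot, differences are 3, 5, 7, … (increasing by 2 each time): 15, 18, 23, 30, 39 → 50.
Second slot: ×3 each step, so -2, -6, -18, -54, -162 → -486.
Planet goes Earth, Mars, Jupiter, Saturn, Uranus → Neptune (runs through the planets Mercury→Neptune).
Fourth slot: ×5 each step, so 2, 10, 50, 250, 1250 → 6250.
Putting it together: [50; -486; Neptune; 6250].

[50; -486; Neptune; 6250]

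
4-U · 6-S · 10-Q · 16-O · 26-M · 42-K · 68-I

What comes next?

110-G

First component: each term is the sum of the two before it, so 4, 6, 10, 16, 26, 42, 68 → 110.
Letter — letters move back 2 places in the alphabet: U, S, Q, O, M, K, I → G.
Putting it together: 110-G.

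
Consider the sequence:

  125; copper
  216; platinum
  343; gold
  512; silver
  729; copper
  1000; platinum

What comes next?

1331; gold

First coordinate: 125, 216, 343, 512, 729, 1000 → 1331 (perfect cubes: 5³, 6³, 7³, …).
Metal goes copper, platinum, gold, silver, copper, platinum → gold (repeats copper → platinum → gold → silver).
Putting it together: 1331; gold.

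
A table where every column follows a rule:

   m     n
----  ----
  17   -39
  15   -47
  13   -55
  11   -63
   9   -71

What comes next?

7  -79

Column m: 17, 15, 13, 11, 9 → 7 (−2 each step).
For the column n, −8 each step: -39, -47, -55, -63, -71 → -79.
So the next row is 7  -79.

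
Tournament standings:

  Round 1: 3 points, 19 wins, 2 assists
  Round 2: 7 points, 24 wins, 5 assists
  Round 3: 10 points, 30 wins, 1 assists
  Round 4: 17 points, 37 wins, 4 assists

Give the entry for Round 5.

27 points, 45 wins, 0 assists

Points — each term is the sum of the two before it: 3, 7, 10, 17 → 27.
Wins: 19, 24, 30, 37 → 45 (differences are 5, 6, 7, … (increasing by 1 each time)).
Assists: 2, 5, 1, 4 → 0 (alternating steps +3, −4, +3, −4, …).
Putting it together: 27 points, 45 wins, 0 assists.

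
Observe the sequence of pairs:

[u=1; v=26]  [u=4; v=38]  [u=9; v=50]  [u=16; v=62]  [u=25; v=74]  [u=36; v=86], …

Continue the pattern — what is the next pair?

[u=49; v=98]

U: perfect squares: 1², 2², 3², …; 1, 4, 9, 16, 25, 36 → 49.
V: 26, 38, 50, 62, 74, 86 → 98 (+12 each step).
So the next pair is [u=49; v=98].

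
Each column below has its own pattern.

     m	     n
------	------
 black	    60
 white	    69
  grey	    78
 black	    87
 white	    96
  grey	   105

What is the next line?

black  114

Column m: repeats black → white → grey; black, white, grey, black, white, grey → black.
Column n: +9 each step, so 60, 69, 78, 87, 96, 105 → 114.
Putting it together: black  114.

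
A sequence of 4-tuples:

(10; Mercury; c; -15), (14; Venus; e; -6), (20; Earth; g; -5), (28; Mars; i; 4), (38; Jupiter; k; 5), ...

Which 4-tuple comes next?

First component — differences are 4, 6, 8, … (increasing by 2 each time): 10, 14, 20, 28, 38 → 50.
Planet: runs through the planets Mercury→Neptune; Mercury, Venus, Earth, Mars, Jupiter → Saturn.
Letter: c, e, g, i, k → m (letters move forward 2 places in the alphabet).
Fourth component — alternating steps +9, +1, +9, +1, …: -15, -6, -5, 4, 5 → 14.
Putting it together: (50; Saturn; m; 14).

(50; Saturn; m; 14)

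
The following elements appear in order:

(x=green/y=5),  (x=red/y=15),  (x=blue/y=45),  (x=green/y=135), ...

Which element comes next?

(x=red/y=405)

X: repeats green → red → blue, so green, red, blue, green → red.
Y: ×3 each step; 5, 15, 45, 135 → 405.
Putting it together: (x=red/y=405).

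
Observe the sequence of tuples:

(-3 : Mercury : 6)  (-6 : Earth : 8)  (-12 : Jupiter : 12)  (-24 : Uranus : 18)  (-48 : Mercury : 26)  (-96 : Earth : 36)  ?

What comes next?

(-192 : Jupiter : 48)

First slot: ×2 each step; -3, -6, -12, -24, -48, -96 → -192.
Planet: repeats Mercury → Earth → Jupiter → Uranus; Mercury, Earth, Jupiter, Uranus, Mercury, Earth → Jupiter.
For the third slot, differences are 2, 4, 6, … (increasing by 2 each time): 6, 8, 12, 18, 26, 36 → 48.
Putting it together: (-192 : Jupiter : 48).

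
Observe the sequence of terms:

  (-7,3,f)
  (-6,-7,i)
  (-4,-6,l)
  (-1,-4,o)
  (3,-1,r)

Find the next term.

For the first coordinate, differences are 1, 2, 3, … (increasing by 1 each time): -7, -6, -4, -1, 3 → 8.
Second coordinate goes 3, -7, -6, -4, -1 → 3 (always the previous value of the first coordinate).
Letter: letters move forward 3 places in the alphabet; f, i, l, o, r → u.
So the next term is (8,3,u).

(8,3,u)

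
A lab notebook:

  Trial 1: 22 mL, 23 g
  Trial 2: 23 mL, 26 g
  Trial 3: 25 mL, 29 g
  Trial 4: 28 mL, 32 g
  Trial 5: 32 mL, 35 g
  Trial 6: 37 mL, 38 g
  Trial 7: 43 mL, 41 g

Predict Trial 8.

50 mL, 44 g

ML goes 22, 23, 25, 28, 32, 37, 43 → 50 (differences are 1, 2, 3, … (increasing by 1 each time)).
G: +3 each step, so 23, 26, 29, 32, 35, 38, 41 → 44.
So the next record is 50 mL, 44 g.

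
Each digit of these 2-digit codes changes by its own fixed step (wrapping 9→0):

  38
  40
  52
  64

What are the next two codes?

76 then 88

First digit — +1 each step, mod 10: 3, 4, 5, 6 → 7 → 8.
Second digit — +2 each step, mod 10: 8, 0, 2, 4 → 6 → 8.
So the next two codes are 76 and 88.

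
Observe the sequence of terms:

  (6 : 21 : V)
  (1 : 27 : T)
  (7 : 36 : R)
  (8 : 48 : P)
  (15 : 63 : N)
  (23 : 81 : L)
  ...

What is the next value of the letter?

Letter: letters move back 2 places in the alphabet, so V, T, R, P, N, L → J.

J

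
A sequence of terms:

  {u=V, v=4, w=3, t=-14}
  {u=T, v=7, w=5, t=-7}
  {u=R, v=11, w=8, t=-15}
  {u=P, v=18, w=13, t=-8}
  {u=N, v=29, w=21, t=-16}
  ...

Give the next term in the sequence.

U: V, T, R, P, N → L (letters move back 2 places in the alphabet).
V — each term is the sum of the two before it: 4, 7, 11, 18, 29 → 47.
W: 3, 5, 8, 13, 21 → 34 (each term is the sum of the two before it).
T: alternating steps +7, −8, +7, −8, …, so -14, -7, -15, -8, -16 → -9.
Combining the parts gives {u=L, v=47, w=34, t=-9}.

{u=L, v=47, w=34, t=-9}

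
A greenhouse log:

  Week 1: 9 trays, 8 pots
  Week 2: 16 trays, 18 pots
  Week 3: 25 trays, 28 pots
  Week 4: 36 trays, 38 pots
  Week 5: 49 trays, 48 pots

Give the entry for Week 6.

Trays — perfect squares: 3², 4², 5², …: 9, 16, 25, 36, 49 → 64.
Pots goes 8, 18, 28, 38, 48 → 58 (+10 each step).
Combining the parts gives 64 trays, 58 pots.

64 trays, 58 pots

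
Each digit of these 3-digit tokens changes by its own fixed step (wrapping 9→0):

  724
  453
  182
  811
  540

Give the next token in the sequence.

279

First digit: −3 each step, mod 10, so 7, 4, 1, 8, 5 → 2.
Second digit — +3 each step, mod 10: 2, 5, 8, 1, 4 → 7.
Third digit goes 4, 3, 2, 1, 0 → 9 (−1 each step, mod 10).
Combining the parts gives 279.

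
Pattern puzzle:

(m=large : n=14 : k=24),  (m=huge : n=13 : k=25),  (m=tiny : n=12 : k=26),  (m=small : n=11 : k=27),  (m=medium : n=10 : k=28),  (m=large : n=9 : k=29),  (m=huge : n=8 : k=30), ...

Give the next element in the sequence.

M: large, huge, tiny, small, medium, large, huge → tiny (repeats large → huge → tiny → small → medium).
N: 14, 13, 12, 11, 10, 9, 8 → 7 (−1 each step).
K goes 24, 25, 26, 27, 28, 29, 30 → 31 (together with the n always sums to 38).
Combining the parts gives (m=tiny : n=7 : k=31).

(m=tiny : n=7 : k=31)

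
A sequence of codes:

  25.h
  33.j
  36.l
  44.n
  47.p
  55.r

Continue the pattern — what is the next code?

First component: alternating steps +8, +3, +8, +3, …; 25, 33, 36, 44, 47, 55 → 58.
Letter goes h, j, l, n, p, r → t (letters move forward 2 places in the alphabet).
Combining the parts gives 58.t.

58.t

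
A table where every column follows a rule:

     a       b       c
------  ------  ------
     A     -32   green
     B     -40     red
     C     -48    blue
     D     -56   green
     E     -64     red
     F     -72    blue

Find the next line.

G  -80  green

Column a: letters move forward 1 place in the alphabet; A, B, C, D, E, F → G.
For the column b, −8 each step: -32, -40, -48, -56, -64, -72 → -80.
Column c: green, red, blue, green, red, blue → green (repeats green → red → blue).
Combining the parts gives G  -80  green.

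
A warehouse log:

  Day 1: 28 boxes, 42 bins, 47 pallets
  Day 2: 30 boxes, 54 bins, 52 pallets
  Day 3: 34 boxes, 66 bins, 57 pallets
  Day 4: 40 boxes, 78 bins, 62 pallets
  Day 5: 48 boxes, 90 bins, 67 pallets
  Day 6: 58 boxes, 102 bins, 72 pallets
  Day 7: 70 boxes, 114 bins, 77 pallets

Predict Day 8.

84 boxes, 126 bins, 82 pallets

Boxes: 28, 30, 34, 40, 48, 58, 70 → 84 (differences are 2, 4, 6, … (increasing by 2 each time)).
Bins: 42, 54, 66, 78, 90, 102, 114 → 126 (+12 each step).
Pallets — +5 each step: 47, 52, 57, 62, 67, 72, 77 → 82.
Putting it together: 84 boxes, 126 bins, 82 pallets.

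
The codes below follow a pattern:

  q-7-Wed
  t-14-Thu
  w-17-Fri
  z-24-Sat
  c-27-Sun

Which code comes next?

Letter goes q, t, w, z, c → f (letters move forward 3 places in the alphabet, wrapping Z→A).
Second component: alternating steps +7, +3, +7, +3, …, so 7, 14, 17, 24, 27 → 34.
For the day, runs through the weekdays Mon→Sun: Wed, Thu, Fri, Sat, Sun → Mon.
Combining the parts gives f-34-Mon.

f-34-Mon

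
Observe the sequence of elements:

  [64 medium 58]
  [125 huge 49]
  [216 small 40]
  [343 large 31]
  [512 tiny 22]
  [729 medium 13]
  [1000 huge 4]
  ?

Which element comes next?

[1331 small -5]

First entry: perfect cubes: 4³, 5³, 6³, …; 64, 125, 216, 343, 512, 729, 1000 → 1331.
Size: medium, huge, small, large, tiny, medium, huge → small (repeats medium → huge → small → large → tiny).
Third entry goes 58, 49, 40, 31, 22, 13, 4 → -5 (−9 each step).
So the next element is [1331 small -5].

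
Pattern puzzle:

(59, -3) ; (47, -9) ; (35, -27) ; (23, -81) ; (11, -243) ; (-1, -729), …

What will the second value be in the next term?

-2187

Second value — ×3 each step: -3, -9, -27, -81, -243, -729 → -2187.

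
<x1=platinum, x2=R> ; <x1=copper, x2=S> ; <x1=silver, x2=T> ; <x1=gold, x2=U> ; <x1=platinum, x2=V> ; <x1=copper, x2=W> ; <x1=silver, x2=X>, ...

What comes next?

X1: repeats platinum → copper → silver → gold, so platinum, copper, silver, gold, platinum, copper, silver → gold.
X2: R, S, T, U, V, W, X → Y (letters move forward 1 place in the alphabet).
Putting it together: <x1=gold, x2=Y>.

<x1=gold, x2=Y>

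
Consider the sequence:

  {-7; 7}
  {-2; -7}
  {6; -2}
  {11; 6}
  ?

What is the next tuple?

For the first coordinate, alternating steps +5, +8, +5, +8, …: -7, -2, 6, 11 → 19.
Second coordinate: always the previous value of the first coordinate, so 7, -7, -2, 6 → 11.
Combining the parts gives {19; 11}.

{19; 11}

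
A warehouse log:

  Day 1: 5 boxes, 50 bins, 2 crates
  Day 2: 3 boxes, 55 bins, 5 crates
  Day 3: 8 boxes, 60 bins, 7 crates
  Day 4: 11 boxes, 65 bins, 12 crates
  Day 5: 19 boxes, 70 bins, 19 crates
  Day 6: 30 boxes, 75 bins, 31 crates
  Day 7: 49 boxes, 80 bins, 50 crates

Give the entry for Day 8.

79 boxes, 85 bins, 81 crates

Boxes: 5, 3, 8, 11, 19, 30, 49 → 79 (each term is the sum of the two before it).
Bins: 50, 55, 60, 65, 70, 75, 80 → 85 (+5 each step).
Crates goes 2, 5, 7, 12, 19, 31, 50 → 81 (each term is the sum of the two before it).
Putting it together: 79 boxes, 85 bins, 81 crates.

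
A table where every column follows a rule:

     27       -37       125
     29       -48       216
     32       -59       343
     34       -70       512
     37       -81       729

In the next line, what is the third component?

First component: 27, 29, 32, 34, 37 → 39 (alternating steps +2, +3, +2, +3, …).
Second component: −11 each step, so -37, -48, -59, -70, -81 → -92.
Third component: 125, 216, 343, 512, 729 → 1000 (perfect cubes: 5³, 6³, 7³, …).

1000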